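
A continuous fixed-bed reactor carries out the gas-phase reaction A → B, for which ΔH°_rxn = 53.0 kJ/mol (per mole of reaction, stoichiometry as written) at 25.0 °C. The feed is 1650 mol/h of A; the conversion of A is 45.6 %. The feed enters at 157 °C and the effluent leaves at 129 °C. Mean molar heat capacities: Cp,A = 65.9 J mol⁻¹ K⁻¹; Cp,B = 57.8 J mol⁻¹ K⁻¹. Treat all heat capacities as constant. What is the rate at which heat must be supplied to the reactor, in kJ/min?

Extent of reaction ξ = 0.456 × 1650 = 752.4 mol/h
Reaction term: ξ·ΔH°_rxn = 752.4 × 53.0 = 39877 kJ/h
Sensible, feed 157→25 °C: -14353 kJ/h
Outlet flows (mol/h): A 897.6, B 752.4
Sensible, products 25→129 °C: 10675 kJ/h
Q = ΔH = 36199 kJ/h = 10.055 kW
Heat supplied = 603.31 kJ/min

Q_in = 603 kJ/min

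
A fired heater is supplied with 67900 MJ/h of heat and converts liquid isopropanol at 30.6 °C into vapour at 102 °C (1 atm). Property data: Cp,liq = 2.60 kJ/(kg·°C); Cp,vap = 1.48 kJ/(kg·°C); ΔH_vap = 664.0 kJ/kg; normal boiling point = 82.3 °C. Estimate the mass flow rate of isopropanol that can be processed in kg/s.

ṁ = 22.8 kg/s

Δh = 2.60×(82.3−30.6) + 664.0 + 1.48×(102−82.3) = 827.58 kJ/kg
Q = 67900 MJ/h = 18861 kJ/s = 18861 kJ/s
ṁ = Q/Δh = 18861 / 827.58 = 22.791 kg/s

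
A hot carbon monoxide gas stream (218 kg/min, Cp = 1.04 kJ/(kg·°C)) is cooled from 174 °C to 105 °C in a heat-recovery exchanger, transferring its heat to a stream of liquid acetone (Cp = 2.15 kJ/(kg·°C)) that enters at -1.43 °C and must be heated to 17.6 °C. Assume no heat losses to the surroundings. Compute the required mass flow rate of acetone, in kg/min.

ṁ_c = 382 kg/min

Heat released by hot stream: Q = 218 × 1.04 × (174 − 105) = 15644 kJ/min
Energy balance on cold side (adiabatic exchanger): Q = ṁ_c·Cp_c·(T_c,out − T_c,in)
ṁ_c = 15644 / [2.15 × (17.6 − -1.43)] = 382.35 kg/min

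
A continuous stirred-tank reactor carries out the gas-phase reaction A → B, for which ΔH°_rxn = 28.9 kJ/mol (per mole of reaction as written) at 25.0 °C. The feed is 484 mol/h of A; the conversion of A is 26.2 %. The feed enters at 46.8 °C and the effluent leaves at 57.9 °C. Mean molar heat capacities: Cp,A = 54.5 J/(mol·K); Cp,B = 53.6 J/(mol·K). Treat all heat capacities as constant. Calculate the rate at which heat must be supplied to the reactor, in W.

Extent of reaction ξ = 0.262 × 484 = 126.81 mol/h
Reaction term: ξ·ΔH°_rxn = 126.81 × 28.9 = 3664.8 kJ/h
Sensible, feed 46.8→25 °C: -575.04 kJ/h
Outlet flows (mol/h): A 357.19, B 126.81
Sensible, products 25→57.9 °C: 864.08 kJ/h
Q = ΔH = 3953.8 kJ/h = 1.0983 kW
Heat supplied = 1098.3 W

Q_in = 1100 W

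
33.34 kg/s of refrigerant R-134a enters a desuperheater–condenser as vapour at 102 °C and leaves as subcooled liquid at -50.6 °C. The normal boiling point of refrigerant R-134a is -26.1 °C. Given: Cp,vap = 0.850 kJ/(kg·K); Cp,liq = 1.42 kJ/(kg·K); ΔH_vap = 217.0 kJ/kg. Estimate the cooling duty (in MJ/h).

vapour 102→-26.1 °C: -108.88 kJ/kg
condensation at -26.1 °C: -217 kJ/kg
liquid -26.1→-50.6 °C: -34.79 kJ/kg
Δh = -108.88 + -217 + -34.79 = -360.68 kJ/kg
Q = ṁ·Δh = 33.34 kg/s × -360.68 kJ/kg = -12025 kJ/s
|Q| = 12025 kW = 43290 MJ/h

Q_c = 43300 MJ/h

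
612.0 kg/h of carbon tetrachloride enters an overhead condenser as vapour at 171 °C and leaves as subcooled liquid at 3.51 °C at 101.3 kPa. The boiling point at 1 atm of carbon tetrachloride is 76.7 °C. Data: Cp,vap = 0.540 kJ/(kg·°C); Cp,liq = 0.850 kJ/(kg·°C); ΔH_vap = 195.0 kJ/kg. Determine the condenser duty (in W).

Q_c = 52400 W

vapour 171→76.7 °C: -50.922 kJ/kg
condensation at 76.7 °C: -195 kJ/kg
liquid 76.7→3.51 °C: -62.211 kJ/kg
Δh = -50.922 + -195 + -62.211 = -308.13 kJ/kg
Q = ṁ·Δh = 612.0 kg/h × -308.13 kJ/kg = -188580 kJ/h
|Q| = 52.383 kW = 52383 W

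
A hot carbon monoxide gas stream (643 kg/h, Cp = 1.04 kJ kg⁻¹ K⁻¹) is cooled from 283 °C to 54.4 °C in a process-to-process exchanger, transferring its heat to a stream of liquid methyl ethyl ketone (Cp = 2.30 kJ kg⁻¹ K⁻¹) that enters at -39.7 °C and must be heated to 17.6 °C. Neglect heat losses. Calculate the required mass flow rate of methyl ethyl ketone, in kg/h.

Heat released by hot stream: Q = 643 × 1.04 × (283 − 54.4) = 152870 kJ/h
Energy balance on cold side (adiabatic exchanger): Q = ṁ_c·Cp_c·(T_c,out − T_c,in)
ṁ_c = 152870 / [2.30 × (17.6 − -39.7)] = 1159.9 kg/h

ṁ_c = 1160 kg/h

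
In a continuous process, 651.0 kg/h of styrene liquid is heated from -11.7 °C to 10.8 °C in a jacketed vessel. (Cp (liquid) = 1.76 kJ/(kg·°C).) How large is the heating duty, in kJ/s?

Q = 7.16 kJ/s

Q = ṁ·Cp·ΔT = 651.0 × 1.76 × (10.8 − -11.7) = 25780 kJ/h
Converting: 25780 / 3600 s = 7.161 kW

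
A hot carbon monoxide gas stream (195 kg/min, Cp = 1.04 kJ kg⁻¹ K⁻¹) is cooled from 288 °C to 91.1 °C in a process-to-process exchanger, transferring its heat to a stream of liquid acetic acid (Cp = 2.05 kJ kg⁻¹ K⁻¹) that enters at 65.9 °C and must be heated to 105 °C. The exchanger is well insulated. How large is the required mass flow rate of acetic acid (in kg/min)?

ṁ_c = 498 kg/min

Heat released by hot stream: Q = 195 × 1.04 × (288 − 91.1) = 39931 kJ/min
Energy balance on cold side (adiabatic exchanger): Q = ṁ_c·Cp_c·(T_c,out − T_c,in)
ṁ_c = 39931 / [2.05 × (105 − 65.9)] = 498.18 kg/min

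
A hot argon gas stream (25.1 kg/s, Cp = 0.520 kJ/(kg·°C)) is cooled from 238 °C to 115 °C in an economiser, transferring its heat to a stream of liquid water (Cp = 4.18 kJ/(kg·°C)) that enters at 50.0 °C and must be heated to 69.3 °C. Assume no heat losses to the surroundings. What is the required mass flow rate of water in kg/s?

Heat released by hot stream: Q = 25.1 × 0.520 × (238 − 115) = 1605.4 kJ/s
Energy balance on cold side (adiabatic exchanger): Q = ṁ_c·Cp_c·(T_c,out − T_c,in)
ṁ_c = 1605.4 / [4.18 × (69.3 − 50.0)] = 19.9 kg/s

ṁ_c = 19.9 kg/s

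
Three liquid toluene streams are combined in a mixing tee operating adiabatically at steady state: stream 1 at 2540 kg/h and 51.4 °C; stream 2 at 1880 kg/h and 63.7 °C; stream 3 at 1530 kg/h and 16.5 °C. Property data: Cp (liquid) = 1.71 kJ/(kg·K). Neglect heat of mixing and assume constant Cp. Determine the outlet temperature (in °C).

T_out = 46.3 °C

Energy balance with Q = 0: Σ ṁᵢCp,ᵢ(T_out − Tᵢ) = 0
T_out = Σ ṁᵢCp,ᵢTᵢ / Σ ṁᵢCp,ᵢ
      = 471200 / 10174 = 46.312 °C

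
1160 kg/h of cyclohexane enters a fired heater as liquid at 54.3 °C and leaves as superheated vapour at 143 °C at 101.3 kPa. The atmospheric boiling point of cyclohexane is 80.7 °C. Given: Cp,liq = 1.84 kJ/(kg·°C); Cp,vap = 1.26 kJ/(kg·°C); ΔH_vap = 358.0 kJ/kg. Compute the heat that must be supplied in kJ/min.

Q = 9380 kJ/min

liquid 54.3→80.7 °C: 48.576 kJ/kg
vaporisation at 80.7 °C: 358 kJ/kg
vapour 80.7→143 °C: 78.498 kJ/kg
Δh = 48.576 + 358 + 78.498 = 485.07 kJ/kg
Q = ṁ·Δh = 1160 kg/h × 485.07 kJ/kg = 562690 kJ/h
|Q| = 156.3 kW = 9378.1 kJ/min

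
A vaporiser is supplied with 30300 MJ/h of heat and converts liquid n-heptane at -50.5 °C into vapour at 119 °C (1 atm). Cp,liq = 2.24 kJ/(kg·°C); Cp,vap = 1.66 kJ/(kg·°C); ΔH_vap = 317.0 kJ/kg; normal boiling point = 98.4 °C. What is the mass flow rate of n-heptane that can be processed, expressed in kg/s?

Δh = 2.24×(98.4−-50.5) + 317.0 + 1.66×(119−98.4) = 684.73 kJ/kg
Q = 30300 MJ/h = 8416.7 kJ/s = 8416.7 kJ/s
ṁ = Q/Δh = 8416.7 / 684.73 = 12.292 kg/s

ṁ = 12.3 kg/s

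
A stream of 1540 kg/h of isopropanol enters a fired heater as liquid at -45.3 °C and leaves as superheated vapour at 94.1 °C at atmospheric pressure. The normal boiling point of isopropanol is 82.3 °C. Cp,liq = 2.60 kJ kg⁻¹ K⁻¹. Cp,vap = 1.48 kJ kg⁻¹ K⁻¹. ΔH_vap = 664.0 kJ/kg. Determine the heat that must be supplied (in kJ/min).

Q = 26000 kJ/min

liquid -45.3→82.3 °C: 331.76 kJ/kg
vaporisation at 82.3 °C: 664 kJ/kg
vapour 82.3→94.1 °C: 17.464 kJ/kg
Δh = 331.76 + 664 + 17.464 = 1013.2 kJ/kg
Q = ṁ·Δh = 1540 kg/h × 1013.2 kJ/kg = 1.5604e+06 kJ/h
|Q| = 433.43 kW = 26006 kJ/min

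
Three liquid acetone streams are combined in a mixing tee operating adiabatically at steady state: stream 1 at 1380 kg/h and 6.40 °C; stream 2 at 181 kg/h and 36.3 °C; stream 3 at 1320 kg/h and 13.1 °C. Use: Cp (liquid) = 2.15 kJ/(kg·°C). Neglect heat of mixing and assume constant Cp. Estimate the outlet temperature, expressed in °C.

No heat crosses the boundary, so H_out = H_in.
Σ ṁᵢCp,ᵢTᵢ = 1380×2.15×6.40 + 181×2.15×36.3 + 1320×2.15×13.1 = 70293
Σ ṁᵢCp,ᵢ = 1380×2.15 + 181×2.15 + 1320×2.15 = 6194.1
T_out = 70293 / 6194.1 = 11.348 °C

T_out = 11.3 °C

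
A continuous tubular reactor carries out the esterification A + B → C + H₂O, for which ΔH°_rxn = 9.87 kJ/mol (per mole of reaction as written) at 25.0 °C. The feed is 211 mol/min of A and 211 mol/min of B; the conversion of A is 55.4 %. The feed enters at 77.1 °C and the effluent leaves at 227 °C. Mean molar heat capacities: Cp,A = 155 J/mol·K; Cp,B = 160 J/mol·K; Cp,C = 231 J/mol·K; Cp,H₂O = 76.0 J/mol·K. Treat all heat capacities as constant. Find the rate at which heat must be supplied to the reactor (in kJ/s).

Q_in = 182 kJ/s

Extent of reaction ξ = 0.554 × 211 = 116.89 mol/min
Reaction term: ξ·ΔH°_rxn = 116.89 × 9.87 = 1153.7 kJ/min
Sensible, feed 77.1→25 °C: -3462.8 kJ/min
Outlet flows (mol/min): A 94.106, B 94.106, C 116.89, H₂O 116.89
Sensible, products 25→227 °C: 13237 kJ/min
Q = ΔH = 10928 kJ/min = 182.13 kW
Heat supplied = 182.13 kJ/s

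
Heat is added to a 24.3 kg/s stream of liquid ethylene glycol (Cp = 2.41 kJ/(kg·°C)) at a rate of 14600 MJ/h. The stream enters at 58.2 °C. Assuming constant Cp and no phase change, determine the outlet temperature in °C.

T_out = 127 °C

Q = 14600 MJ/h = 4055.6 kJ/s
ΔT = Q/(ṁ·Cp) = 4055.6/(24.3×2.41) = 69.251 K
T_out = 58.2 + 69.251 = 127.45 °C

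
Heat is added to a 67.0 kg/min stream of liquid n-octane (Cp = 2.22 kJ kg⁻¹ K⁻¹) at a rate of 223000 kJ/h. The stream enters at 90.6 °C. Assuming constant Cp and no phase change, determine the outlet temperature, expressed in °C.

T_out = 116 °C

Q = 223000 kJ/h = 3716.7 kJ/min
ΔT = Q/(ṁ·Cp) = 3716.7/(67.0×2.22) = 24.988 K
T_out = 90.6 + 24.988 = 115.59 °C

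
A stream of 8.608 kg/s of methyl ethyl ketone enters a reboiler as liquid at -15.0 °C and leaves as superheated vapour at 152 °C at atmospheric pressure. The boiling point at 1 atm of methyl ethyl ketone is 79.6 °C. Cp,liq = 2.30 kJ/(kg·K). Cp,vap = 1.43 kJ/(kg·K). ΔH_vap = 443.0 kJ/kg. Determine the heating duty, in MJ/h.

liquid -15.0→79.6 °C: 217.58 kJ/kg
vaporisation at 79.6 °C: 443 kJ/kg
vapour 79.6→152 °C: 103.53 kJ/kg
Δh = 217.58 + 443 + 103.53 = 764.11 kJ/kg
Q = ṁ·Δh = 8.608 kg/s × 764.11 kJ/kg = 6577.5 kJ/s
|Q| = 6577.5 kW = 23679 MJ/h

Q = 23700 MJ/h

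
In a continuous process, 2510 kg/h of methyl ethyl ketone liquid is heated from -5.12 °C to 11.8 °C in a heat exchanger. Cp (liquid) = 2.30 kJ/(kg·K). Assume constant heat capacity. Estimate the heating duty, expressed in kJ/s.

Q = 27.1 kJ/s

Q = ṁ·Cp·ΔT = 2510 × 2.30 × (11.8 − -5.12) = 97679 kJ/h
Converting: 97679 / 3600 s = 27.133 kW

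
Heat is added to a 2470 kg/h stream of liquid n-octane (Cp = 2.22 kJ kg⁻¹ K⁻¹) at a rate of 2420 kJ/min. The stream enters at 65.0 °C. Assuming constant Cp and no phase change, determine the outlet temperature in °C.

Q = 2420 kJ/min = 145200 kJ/h
ΔT = Q/(ṁ·Cp) = 145200/(2470×2.22) = 26.48 K
T_out = 65.0 + 26.48 = 91.48 °C

T_out = 91.5 °C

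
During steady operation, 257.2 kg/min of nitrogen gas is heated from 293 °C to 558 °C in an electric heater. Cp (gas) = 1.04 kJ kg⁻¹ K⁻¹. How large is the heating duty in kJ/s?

Q = ṁ·Cp·ΔT = 257.2 × 1.04 × (558 − 293) = 70884 kJ/min
Converting: 70884 / 60 s = 1181.4 kW

Q = 1180 kJ/s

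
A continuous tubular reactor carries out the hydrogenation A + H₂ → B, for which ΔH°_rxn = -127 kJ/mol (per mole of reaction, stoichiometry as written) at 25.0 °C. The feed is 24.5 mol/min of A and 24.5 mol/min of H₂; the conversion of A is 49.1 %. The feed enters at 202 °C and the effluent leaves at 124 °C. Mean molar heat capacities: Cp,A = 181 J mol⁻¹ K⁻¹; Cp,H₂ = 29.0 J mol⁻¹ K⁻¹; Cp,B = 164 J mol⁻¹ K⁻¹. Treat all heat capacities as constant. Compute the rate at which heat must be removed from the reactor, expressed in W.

Q_out = 33100 W

Extent of reaction ξ = 0.491 × 24.5 = 12.03 mol/min
Reaction term: ξ·ΔH°_rxn = 12.03 × -127 = -1527.7 kJ/min
Sensible, feed 202→25 °C: -910.66 kJ/min
Outlet flows (mol/min): A 12.47, H₂ 12.47, B 12.03
Sensible, products 25→124 °C: 454.57 kJ/min
Q = ΔH = -1983.8 kJ/min = -33.064 kW
Heat removed = 33064 W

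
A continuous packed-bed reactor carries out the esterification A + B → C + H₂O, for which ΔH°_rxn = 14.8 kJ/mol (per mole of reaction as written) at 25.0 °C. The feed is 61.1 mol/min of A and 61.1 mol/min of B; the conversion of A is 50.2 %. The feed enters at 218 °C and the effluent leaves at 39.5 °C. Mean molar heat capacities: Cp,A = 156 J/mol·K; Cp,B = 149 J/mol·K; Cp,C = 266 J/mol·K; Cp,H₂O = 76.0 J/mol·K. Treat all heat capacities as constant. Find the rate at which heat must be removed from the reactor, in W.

Q_out = 47600 W

Extent of reaction ξ = 0.502 × 61.1 = 30.672 mol/min
Reaction term: ξ·ΔH°_rxn = 30.672 × 14.8 = 453.95 kJ/min
Sensible, feed 218→25 °C: -3596.7 kJ/min
Outlet flows (mol/min): A 30.428, B 30.428, C 30.672, H₂O 30.672
Sensible, products 25→39.5 °C: 286.67 kJ/min
Q = ΔH = -2856 kJ/min = -47.601 kW
Heat removed = 47601 W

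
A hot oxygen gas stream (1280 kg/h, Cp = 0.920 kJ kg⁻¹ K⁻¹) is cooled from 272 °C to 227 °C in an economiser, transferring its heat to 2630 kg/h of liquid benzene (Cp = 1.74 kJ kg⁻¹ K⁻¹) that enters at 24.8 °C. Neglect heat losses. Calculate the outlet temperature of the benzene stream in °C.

Heat released by hot stream: Q = 1280 × 0.920 × (272 − 227) = 52992 kJ/h
Energy balance on cold side (adiabatic exchanger): Q = ṁ_c·Cp_c·(T_c,out − T_c,in)
T_c,out = 24.8 + 52992/(2630 × 1.74) = 36.38 °C

T_c,out = 36.4 °C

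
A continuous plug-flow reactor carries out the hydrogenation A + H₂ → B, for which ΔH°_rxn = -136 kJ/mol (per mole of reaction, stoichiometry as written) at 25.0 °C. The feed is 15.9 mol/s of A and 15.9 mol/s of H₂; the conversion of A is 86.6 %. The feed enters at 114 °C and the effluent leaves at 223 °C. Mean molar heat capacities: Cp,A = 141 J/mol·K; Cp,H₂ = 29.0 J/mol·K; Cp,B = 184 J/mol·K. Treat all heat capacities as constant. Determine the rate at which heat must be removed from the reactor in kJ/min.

Extent of reaction ξ = 0.866 × 15.9 = 13.769 mol/s
Reaction term: ξ·ΔH°_rxn = 13.769 × -136 = -1872.6 kJ/s
Sensible, feed 114→25 °C: -240.57 kJ/s
Outlet flows (mol/s): A 2.1306, H₂ 2.1306, B 13.769
Sensible, products 25→223 °C: 573.36 kJ/s
Q = ΔH = -1539.8 kJ/s = -1539.8 kW
Heat removed = 92391 kJ/min

Q_out = 92400 kJ/min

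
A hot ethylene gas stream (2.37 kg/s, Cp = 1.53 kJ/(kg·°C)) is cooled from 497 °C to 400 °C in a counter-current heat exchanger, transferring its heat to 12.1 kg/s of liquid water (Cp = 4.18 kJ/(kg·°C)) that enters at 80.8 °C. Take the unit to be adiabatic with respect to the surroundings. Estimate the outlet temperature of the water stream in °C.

Heat released by hot stream: Q = 2.37 × 1.53 × (497 − 400) = 351.73 kJ/s
Energy balance on cold side (adiabatic exchanger): Q = ṁ_c·Cp_c·(T_c,out − T_c,in)
T_c,out = 80.8 + 351.73/(12.1 × 4.18) = 87.754 °C

T_c,out = 87.8 °C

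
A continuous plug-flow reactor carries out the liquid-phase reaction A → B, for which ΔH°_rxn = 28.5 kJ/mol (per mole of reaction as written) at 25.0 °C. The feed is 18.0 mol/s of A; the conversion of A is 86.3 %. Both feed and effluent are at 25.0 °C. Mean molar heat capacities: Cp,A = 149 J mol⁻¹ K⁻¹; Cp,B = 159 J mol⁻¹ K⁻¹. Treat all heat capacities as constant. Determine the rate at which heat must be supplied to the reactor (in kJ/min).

Extent of reaction ξ = 0.863 × 18.0 = 15.534 mol/s
Reaction term: ξ·ΔH°_rxn = 15.534 × 28.5 = 442.72 kJ/s
Q = ΔH = 442.72 kJ/s = 442.72 kW
Heat supplied = 26563 kJ/min

Q_in = 26600 kJ/min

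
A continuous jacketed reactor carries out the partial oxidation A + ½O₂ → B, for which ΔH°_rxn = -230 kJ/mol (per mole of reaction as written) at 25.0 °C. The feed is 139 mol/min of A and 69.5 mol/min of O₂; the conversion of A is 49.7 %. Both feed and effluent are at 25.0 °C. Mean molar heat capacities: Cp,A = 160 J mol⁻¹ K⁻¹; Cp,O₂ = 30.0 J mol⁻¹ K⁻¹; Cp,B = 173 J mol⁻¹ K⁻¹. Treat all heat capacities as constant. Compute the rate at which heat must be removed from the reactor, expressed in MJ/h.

Q_out = 953 MJ/h

Extent of reaction ξ = 0.497 × 139 = 69.083 mol/min
Reaction term: ξ·ΔH°_rxn = 69.083 × -230 = -15889 kJ/min
Q = ΔH = -15889 kJ/min = -264.82 kW
Heat removed = 953.35 MJ/h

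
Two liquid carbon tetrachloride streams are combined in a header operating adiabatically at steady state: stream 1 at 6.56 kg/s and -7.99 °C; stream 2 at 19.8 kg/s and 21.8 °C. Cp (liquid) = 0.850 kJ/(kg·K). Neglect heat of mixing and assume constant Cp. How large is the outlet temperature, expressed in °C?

Adiabatic, steady state ⇒ Σ ṁᵢCp,ᵢ(T_out − Tᵢ) = 0
T_out = Σ ṁᵢCp,ᵢTᵢ / Σ ṁᵢCp,ᵢ
      = 322.34 / 22.406 = 14.386 °C

T_out = 14.4 °C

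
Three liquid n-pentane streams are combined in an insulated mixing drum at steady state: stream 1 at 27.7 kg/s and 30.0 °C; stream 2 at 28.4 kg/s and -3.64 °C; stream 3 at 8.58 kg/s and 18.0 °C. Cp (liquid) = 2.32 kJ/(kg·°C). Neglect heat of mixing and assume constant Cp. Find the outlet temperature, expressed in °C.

T_out = 13.6 °C

No heat crosses the boundary, so H_out = H_in.
Σ ṁᵢCp,ᵢTᵢ = 27.7×2.32×30.0 + 28.4×2.32×-3.64 + 8.58×2.32×18.0 = 2046.4
Σ ṁᵢCp,ᵢ = 27.7×2.32 + 28.4×2.32 + 8.58×2.32 = 150.06
T_out = 2046.4 / 150.06 = 13.637 °C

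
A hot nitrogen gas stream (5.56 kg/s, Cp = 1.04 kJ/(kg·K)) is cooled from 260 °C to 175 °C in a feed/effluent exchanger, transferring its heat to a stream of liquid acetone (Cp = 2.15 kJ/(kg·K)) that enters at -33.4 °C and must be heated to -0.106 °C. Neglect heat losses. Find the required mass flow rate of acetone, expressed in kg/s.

Heat released by hot stream: Q = 5.56 × 1.04 × (260 − 175) = 491.5 kJ/s
Energy balance on cold side (adiabatic exchanger): Q = ṁ_c·Cp_c·(T_c,out − T_c,in)
ṁ_c = 491.5 / [2.15 × (-0.106 − -33.4)] = 6.8663 kg/s

ṁ_c = 6.87 kg/s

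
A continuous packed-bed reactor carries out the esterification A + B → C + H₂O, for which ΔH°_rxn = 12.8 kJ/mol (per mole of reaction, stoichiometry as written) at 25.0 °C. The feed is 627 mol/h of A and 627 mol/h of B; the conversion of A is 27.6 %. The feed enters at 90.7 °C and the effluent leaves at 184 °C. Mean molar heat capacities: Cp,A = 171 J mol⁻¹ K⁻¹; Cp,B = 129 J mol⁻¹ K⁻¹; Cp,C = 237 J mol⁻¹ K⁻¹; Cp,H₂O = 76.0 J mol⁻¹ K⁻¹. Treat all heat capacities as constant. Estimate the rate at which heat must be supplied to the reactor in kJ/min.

Q_in = 335 kJ/min

Extent of reaction ξ = 0.276 × 627 = 173.05 mol/h
Reaction term: ξ·ΔH°_rxn = 173.05 × 12.8 = 2215.1 kJ/h
Sensible, feed 90.7→25 °C: -12358 kJ/h
Outlet flows (mol/h): A 453.95, B 453.95, C 173.05, H₂O 173.05
Sensible, products 25→184 °C: 30266 kJ/h
Q = ΔH = 20122 kJ/h = 5.5896 kW
Heat supplied = 335.37 kJ/min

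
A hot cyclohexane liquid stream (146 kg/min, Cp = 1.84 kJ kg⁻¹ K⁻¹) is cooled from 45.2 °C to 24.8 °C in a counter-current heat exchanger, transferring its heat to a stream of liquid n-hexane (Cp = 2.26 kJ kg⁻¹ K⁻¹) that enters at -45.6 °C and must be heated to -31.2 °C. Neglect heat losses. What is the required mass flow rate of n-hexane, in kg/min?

Heat released by hot stream: Q = 146 × 1.84 × (45.2 − 24.8) = 5480.3 kJ/min
Energy balance on cold side (adiabatic exchanger): Q = ṁ_c·Cp_c·(T_c,out − T_c,in)
ṁ_c = 5480.3 / [2.26 × (-31.2 − -45.6)] = 168.4 kg/min

ṁ_c = 168 kg/min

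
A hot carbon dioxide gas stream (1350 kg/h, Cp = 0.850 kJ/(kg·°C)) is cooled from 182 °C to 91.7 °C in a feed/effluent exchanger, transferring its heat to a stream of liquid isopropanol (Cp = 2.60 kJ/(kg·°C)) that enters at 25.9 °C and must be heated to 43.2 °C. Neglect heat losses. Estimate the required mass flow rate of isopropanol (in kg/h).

Heat released by hot stream: Q = 1350 × 0.850 × (182 − 91.7) = 103620 kJ/h
Energy balance on cold side (adiabatic exchanger): Q = ṁ_c·Cp_c·(T_c,out − T_c,in)
ṁ_c = 103620 / [2.60 × (43.2 − 25.9)] = 2303.7 kg/h

ṁ_c = 2300 kg/h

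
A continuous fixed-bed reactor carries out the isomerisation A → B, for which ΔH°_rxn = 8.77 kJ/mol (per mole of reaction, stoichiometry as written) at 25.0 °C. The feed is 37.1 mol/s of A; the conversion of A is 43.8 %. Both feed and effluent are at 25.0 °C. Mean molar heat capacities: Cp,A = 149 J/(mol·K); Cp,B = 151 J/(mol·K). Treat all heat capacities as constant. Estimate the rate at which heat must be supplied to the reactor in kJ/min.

Q_in = 8550 kJ/min

Extent of reaction ξ = 0.438 × 37.1 = 16.25 mol/s
Reaction term: ξ·ΔH°_rxn = 16.25 × 8.77 = 142.51 kJ/s
Q = ΔH = 142.51 kJ/s = 142.51 kW
Heat supplied = 8550.6 kJ/min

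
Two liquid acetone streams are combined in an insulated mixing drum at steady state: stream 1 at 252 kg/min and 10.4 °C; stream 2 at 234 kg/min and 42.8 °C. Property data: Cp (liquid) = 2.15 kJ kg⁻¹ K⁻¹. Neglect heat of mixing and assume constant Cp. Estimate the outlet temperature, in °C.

T_out = 26.0 °C

No heat crosses the boundary, so H_out = H_in.
T_out = Σ ṁᵢCp,ᵢTᵢ / Σ ṁᵢCp,ᵢ
      = 27167 / 1044.9 = 26 °C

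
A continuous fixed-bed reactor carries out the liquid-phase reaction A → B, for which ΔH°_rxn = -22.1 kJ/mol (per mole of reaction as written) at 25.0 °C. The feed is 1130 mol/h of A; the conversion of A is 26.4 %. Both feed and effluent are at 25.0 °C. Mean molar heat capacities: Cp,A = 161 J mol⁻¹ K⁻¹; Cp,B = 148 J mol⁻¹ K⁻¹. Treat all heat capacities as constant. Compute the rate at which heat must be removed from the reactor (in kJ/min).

Q_out = 110 kJ/min

Extent of reaction ξ = 0.264 × 1130 = 298.32 mol/h
Reaction term: ξ·ΔH°_rxn = 298.32 × -22.1 = -6592.9 kJ/h
Q = ΔH = -6592.9 kJ/h = -1.8314 kW
Heat removed = 109.88 kJ/min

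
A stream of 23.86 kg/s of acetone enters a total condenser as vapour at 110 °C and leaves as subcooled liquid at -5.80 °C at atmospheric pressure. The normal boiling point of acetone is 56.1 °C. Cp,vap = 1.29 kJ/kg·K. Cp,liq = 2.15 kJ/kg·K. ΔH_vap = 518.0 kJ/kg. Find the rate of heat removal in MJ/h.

Q_c = 61900 MJ/h

vapour 110→56.1 °C: -69.531 kJ/kg
condensation at 56.1 °C: -518 kJ/kg
liquid 56.1→-5.80 °C: -133.08 kJ/kg
Δh = -69.531 + -518 + -133.08 = -720.62 kJ/kg
Q = ṁ·Δh = 23.86 kg/s × -720.62 kJ/kg = -17194 kJ/s
|Q| = 17194 kW = 61898 MJ/h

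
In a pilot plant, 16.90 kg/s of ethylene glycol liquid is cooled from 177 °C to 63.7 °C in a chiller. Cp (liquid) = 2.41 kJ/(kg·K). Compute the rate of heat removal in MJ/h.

Q = ṁ·Cp·ΔT = 16.90 × 2.41 × (63.7 − 177) = -4614.6 kJ/s
Cooling duty = 16613 MJ/h

Q_c = 16600 MJ/h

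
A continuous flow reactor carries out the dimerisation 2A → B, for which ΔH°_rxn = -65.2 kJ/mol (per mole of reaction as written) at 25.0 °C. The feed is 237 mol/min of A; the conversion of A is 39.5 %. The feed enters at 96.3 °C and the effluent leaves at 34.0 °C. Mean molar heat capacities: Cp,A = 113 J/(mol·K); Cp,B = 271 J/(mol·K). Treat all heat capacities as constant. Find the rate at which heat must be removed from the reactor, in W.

Q_out = 78400 W

Extent of reaction ξ = 0.395 × 237 / 2 = 46.808 mol/min
Reaction term: ξ·ΔH°_rxn = 46.808 × -65.2 = -3051.8 kJ/min
Sensible, feed 96.3→25 °C: -1909.5 kJ/min
Outlet flows (mol/min): A 143.38, B 46.808
Sensible, products 25→34.0 °C: 259.99 kJ/min
Q = ΔH = -4701.3 kJ/min = -78.356 kW
Heat removed = 78356 W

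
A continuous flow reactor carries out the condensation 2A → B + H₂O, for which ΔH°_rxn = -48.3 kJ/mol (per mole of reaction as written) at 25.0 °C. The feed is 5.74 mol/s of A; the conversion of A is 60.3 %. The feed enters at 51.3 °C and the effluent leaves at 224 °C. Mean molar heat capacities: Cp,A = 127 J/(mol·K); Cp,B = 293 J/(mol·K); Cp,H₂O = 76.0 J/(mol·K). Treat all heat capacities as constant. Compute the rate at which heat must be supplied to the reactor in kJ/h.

Extent of reaction ξ = 0.603 × 5.74 / 2 = 1.7306 mol/s
Reaction term: ξ·ΔH°_rxn = 1.7306 × -48.3 = -83.588 kJ/s
Sensible, feed 51.3→25 °C: -19.172 kJ/s
Outlet flows (mol/s): A 2.2788, B 1.7306, H₂O 1.7306
Sensible, products 25→224 °C: 184.67 kJ/s
Q = ΔH = 81.911 kJ/s = 81.911 kW
Heat supplied = 294880 kJ/h

Q_in = 295000 kJ/h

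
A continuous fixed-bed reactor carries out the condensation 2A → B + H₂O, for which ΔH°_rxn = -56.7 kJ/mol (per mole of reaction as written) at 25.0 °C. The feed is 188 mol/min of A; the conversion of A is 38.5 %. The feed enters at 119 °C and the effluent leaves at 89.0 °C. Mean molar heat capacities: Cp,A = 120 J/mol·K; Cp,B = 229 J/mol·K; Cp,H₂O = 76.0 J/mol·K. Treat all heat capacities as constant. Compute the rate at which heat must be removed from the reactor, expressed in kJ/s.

Q_out = 43.0 kJ/s

Extent of reaction ξ = 0.385 × 188 / 2 = 36.19 mol/min
Reaction term: ξ·ΔH°_rxn = 36.19 × -56.7 = -2052 kJ/min
Sensible, feed 119→25 °C: -2120.6 kJ/min
Outlet flows (mol/min): A 115.62, B 36.19, H₂O 36.19
Sensible, products 25→89.0 °C: 1594.4 kJ/min
Q = ΔH = -2578.2 kJ/min = -42.97 kW
Heat removed = 42.97 kJ/s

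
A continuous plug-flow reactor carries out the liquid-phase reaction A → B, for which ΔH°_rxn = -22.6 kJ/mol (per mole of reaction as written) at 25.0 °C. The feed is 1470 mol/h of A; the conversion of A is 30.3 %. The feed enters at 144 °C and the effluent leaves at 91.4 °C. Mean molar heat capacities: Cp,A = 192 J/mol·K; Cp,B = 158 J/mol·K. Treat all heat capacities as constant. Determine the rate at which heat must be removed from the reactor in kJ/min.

Extent of reaction ξ = 0.303 × 1470 = 445.41 mol/h
Reaction term: ξ·ΔH°_rxn = 445.41 × -22.6 = -10066 kJ/h
Sensible, feed 144→25 °C: -33587 kJ/h
Outlet flows (mol/h): A 1024.6, B 445.41
Sensible, products 25→91.4 °C: 17735 kJ/h
Q = ΔH = -25918 kJ/h = -7.1993 kW
Heat removed = 431.96 kJ/min

Q_out = 432 kJ/min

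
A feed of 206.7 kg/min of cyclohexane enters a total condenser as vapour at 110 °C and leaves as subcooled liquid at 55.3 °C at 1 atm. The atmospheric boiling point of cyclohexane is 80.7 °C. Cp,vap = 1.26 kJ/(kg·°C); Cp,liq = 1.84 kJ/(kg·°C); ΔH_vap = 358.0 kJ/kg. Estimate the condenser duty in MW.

vapour 110→80.7 °C: -36.918 kJ/kg
condensation at 80.7 °C: -358 kJ/kg
liquid 80.7→55.3 °C: -46.736 kJ/kg
Δh = -36.918 + -358 + -46.736 = -441.65 kJ/kg
Q = ṁ·Δh = 206.7 kg/min × -441.65 kJ/kg = -91290 kJ/min
|Q| = 1521.5 kW = 1.5215 MW

Q_c = 1.52 MW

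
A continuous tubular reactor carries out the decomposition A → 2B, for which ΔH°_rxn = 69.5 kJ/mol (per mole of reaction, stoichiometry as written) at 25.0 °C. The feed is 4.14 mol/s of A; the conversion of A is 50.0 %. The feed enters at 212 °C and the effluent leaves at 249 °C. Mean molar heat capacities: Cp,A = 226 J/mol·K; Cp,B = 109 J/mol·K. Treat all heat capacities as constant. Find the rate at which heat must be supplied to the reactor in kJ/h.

Q_in = 629000 kJ/h

Extent of reaction ξ = 0.500 × 4.14 = 2.07 mol/s
Reaction term: ξ·ΔH°_rxn = 2.07 × 69.5 = 143.86 kJ/s
Sensible, feed 212→25 °C: -174.96 kJ/s
Outlet flows (mol/s): A 2.07, B 4.14
Sensible, products 25→249 °C: 205.87 kJ/s
Q = ΔH = 174.77 kJ/s = 174.77 kW
Heat supplied = 629190 kJ/h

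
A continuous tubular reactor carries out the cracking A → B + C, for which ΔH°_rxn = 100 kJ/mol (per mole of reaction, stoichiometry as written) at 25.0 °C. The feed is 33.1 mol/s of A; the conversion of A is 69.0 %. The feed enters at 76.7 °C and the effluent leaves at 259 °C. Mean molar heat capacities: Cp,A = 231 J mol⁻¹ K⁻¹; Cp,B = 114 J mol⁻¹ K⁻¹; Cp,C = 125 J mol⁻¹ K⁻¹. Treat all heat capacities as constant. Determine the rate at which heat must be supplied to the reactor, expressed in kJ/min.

Q_in = 223000 kJ/min

Extent of reaction ξ = 0.690 × 33.1 = 22.839 mol/s
Reaction term: ξ·ΔH°_rxn = 22.839 × 100 = 2283.9 kJ/s
Sensible, feed 76.7→25 °C: -395.3 kJ/s
Outlet flows (mol/s): A 10.261, B 22.839, C 22.839
Sensible, products 25→259 °C: 1831.9 kJ/s
Q = ΔH = 3720.5 kJ/s = 3720.5 kW
Heat supplied = 223230 kJ/min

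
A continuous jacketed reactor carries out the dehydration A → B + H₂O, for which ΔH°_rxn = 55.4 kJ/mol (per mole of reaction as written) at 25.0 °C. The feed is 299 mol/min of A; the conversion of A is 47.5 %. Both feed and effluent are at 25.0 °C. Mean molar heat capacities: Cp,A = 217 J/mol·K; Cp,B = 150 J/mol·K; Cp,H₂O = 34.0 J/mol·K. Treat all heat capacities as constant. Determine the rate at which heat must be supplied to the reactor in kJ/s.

Extent of reaction ξ = 0.475 × 299 = 142.03 mol/min
Reaction term: ξ·ΔH°_rxn = 142.03 × 55.4 = 7868.2 kJ/min
Q = ΔH = 7868.2 kJ/min = 131.14 kW
Heat supplied = 131.14 kJ/s

Q_in = 131 kJ/s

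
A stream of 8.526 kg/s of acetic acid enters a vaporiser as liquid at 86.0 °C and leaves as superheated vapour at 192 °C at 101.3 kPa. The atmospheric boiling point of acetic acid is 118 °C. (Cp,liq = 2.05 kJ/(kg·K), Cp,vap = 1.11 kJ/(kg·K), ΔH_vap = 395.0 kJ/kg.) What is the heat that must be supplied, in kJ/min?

liquid 86.0→118 °C: 65.6 kJ/kg
vaporisation at 118 °C: 395 kJ/kg
vapour 118→192 °C: 82.14 kJ/kg
Δh = 65.6 + 395 + 82.14 = 542.74 kJ/kg
Q = ṁ·Δh = 8.526 kg/s × 542.74 kJ/kg = 4627.4 kJ/s
|Q| = 4627.4 kW = 277640 kJ/min

Q = 278000 kJ/min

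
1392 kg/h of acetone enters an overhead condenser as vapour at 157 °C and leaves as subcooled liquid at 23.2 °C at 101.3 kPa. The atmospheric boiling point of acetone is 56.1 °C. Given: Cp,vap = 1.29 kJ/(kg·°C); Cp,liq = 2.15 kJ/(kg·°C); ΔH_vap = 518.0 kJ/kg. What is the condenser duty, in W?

vapour 157→56.1 °C: -130.16 kJ/kg
condensation at 56.1 °C: -518 kJ/kg
liquid 56.1→23.2 °C: -70.735 kJ/kg
Δh = -130.16 + -518 + -70.735 = -718.9 kJ/kg
Q = ṁ·Δh = 1392 kg/h × -718.9 kJ/kg = -1.0007e+06 kJ/h
|Q| = 277.97 kW = 277970 W

Q_c = 278000 W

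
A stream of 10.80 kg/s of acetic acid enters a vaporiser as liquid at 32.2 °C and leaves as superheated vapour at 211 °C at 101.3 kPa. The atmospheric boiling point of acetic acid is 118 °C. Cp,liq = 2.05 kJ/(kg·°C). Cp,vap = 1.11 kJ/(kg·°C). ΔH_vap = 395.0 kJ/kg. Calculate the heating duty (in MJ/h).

liquid 32.2→118 °C: 175.89 kJ/kg
vaporisation at 118 °C: 395 kJ/kg
vapour 118→211 °C: 103.23 kJ/kg
Δh = 175.89 + 395 + 103.23 = 674.12 kJ/kg
Q = ṁ·Δh = 10.80 kg/s × 674.12 kJ/kg = 7280.5 kJ/s
|Q| = 7280.5 kW = 26210 MJ/h

Q = 26200 MJ/h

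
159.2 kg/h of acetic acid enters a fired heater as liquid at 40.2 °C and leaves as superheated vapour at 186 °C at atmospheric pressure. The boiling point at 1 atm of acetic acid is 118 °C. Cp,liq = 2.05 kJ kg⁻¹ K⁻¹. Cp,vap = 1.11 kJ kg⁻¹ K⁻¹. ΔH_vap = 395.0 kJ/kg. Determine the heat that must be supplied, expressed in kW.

Q = 27.9 kW

liquid 40.2→118 °C: 159.49 kJ/kg
vaporisation at 118 °C: 395 kJ/kg
vapour 118→186 °C: 75.48 kJ/kg
Δh = 159.49 + 395 + 75.48 = 629.97 kJ/kg
Q = ṁ·Δh = 159.2 kg/h × 629.97 kJ/kg = 100290 kJ/h
|Q| = 27.859 kW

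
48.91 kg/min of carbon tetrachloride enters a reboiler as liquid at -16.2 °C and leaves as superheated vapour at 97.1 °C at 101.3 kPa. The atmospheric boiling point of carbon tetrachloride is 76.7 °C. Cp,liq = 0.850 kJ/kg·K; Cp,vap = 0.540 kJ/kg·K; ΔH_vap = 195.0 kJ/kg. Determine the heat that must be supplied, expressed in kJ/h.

liquid -16.2→76.7 °C: 78.965 kJ/kg
vaporisation at 76.7 °C: 195 kJ/kg
vapour 76.7→97.1 °C: 11.016 kJ/kg
Δh = 78.965 + 195 + 11.016 = 284.98 kJ/kg
Q = ṁ·Δh = 48.91 kg/min × 284.98 kJ/kg = 13938 kJ/min
|Q| = 232.31 kW = 836310 kJ/h

Q = 836000 kJ/h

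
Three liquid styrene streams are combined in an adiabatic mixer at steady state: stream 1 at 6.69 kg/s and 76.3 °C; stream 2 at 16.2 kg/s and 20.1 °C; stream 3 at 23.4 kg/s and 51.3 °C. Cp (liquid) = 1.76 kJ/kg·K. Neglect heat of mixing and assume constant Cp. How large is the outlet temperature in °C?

No heat crosses the boundary, so H_out = H_in.
Σ ṁᵢCp,ᵢTᵢ = 6.69×1.76×76.3 + 16.2×1.76×20.1 + 23.4×1.76×51.3 = 3584.2
Σ ṁᵢCp,ᵢ = 6.69×1.76 + 16.2×1.76 + 23.4×1.76 = 81.47
T_out = 3584.2 / 81.47 = 43.994 °C

T_out = 44.0 °C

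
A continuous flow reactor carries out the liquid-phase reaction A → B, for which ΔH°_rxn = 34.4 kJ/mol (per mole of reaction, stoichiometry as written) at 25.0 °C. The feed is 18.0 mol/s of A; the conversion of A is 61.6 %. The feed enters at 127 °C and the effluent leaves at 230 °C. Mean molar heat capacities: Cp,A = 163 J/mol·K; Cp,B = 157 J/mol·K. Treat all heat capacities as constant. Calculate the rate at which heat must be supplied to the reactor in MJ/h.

Extent of reaction ξ = 0.616 × 18.0 = 11.088 mol/s
Reaction term: ξ·ΔH°_rxn = 11.088 × 34.4 = 381.43 kJ/s
Sensible, feed 127→25 °C: -299.27 kJ/s
Outlet flows (mol/s): A 6.912, B 11.088
Sensible, products 25→230 °C: 587.83 kJ/s
Q = ΔH = 669.99 kJ/s = 669.99 kW
Heat supplied = 2412 MJ/h

Q_in = 2410 MJ/h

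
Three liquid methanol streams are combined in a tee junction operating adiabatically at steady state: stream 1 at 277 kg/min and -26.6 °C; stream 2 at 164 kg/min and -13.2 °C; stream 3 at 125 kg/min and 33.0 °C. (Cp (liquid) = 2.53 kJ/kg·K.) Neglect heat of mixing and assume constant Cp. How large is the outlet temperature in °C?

Energy balance with Q = 0: Σ ṁᵢCp,ᵢ(T_out − Tᵢ) = 0
T_out = Σ ṁᵢCp,ᵢTᵢ / Σ ṁᵢCp,ᵢ
      = -13682 / 1432 = -9.5548 °C

T_out = -9.55 °C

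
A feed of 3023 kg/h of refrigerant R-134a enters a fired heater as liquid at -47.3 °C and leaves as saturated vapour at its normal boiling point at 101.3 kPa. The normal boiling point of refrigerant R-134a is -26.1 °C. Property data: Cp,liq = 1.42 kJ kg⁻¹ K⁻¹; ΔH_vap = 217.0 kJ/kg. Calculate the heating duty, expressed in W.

Q = 207000 W

liquid -47.3→-26.1 °C: 30.104 kJ/kg
vaporisation at -26.1 °C: 217 kJ/kg
Δh = 30.104 + 217 = 247.1 kJ/kg
Q = ṁ·Δh = 3023 kg/h × 247.1 kJ/kg = 747000 kJ/h
|Q| = 207.5 kW = 207500 W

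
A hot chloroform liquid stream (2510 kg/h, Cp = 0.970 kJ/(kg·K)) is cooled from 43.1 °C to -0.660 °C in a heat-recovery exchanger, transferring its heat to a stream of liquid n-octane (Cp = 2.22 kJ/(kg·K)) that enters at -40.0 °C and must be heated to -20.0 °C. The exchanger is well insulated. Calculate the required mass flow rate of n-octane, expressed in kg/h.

ṁ_c = 2400 kg/h

Heat released by hot stream: Q = 2510 × 0.970 × (43.1 − -0.660) = 106540 kJ/h
Energy balance on cold side (adiabatic exchanger): Q = ṁ_c·Cp_c·(T_c,out − T_c,in)
ṁ_c = 106540 / [2.22 × (-20.0 − -40.0)] = 2399.6 kg/h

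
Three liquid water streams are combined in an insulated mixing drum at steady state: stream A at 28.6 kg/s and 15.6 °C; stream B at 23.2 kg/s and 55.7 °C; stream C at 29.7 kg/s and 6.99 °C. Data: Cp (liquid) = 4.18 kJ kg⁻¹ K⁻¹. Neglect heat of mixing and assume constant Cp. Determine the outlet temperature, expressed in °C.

T_out = 23.9 °C

Adiabatic, steady state ⇒ Σ ṁᵢCp,ᵢ(T_out − Tᵢ) = 0
Σ ṁᵢCp,ᵢTᵢ = 28.6×4.18×15.6 + 23.2×4.18×55.7 + 29.7×4.18×6.99 = 8134.3
Σ ṁᵢCp,ᵢ = 28.6×4.18 + 23.2×4.18 + 29.7×4.18 = 340.67
T_out = 8134.3 / 340.67 = 23.877 °C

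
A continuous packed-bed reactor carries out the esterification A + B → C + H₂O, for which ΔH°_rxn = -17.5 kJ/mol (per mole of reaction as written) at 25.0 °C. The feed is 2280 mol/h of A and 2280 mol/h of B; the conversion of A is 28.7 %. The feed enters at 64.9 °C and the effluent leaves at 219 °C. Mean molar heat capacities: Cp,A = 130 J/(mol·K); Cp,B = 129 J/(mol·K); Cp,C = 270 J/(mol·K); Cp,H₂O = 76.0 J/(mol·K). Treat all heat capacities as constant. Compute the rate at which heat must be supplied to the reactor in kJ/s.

Q_in = 25.2 kJ/s

Extent of reaction ξ = 0.287 × 2280 = 654.36 mol/h
Reaction term: ξ·ΔH°_rxn = 654.36 × -17.5 = -11451 kJ/h
Sensible, feed 64.9→25 °C: -23562 kJ/h
Outlet flows (mol/h): A 1625.6, B 1625.6, C 654.36, H₂O 654.36
Sensible, products 25→219 °C: 125610 kJ/h
Q = ΔH = 90592 kJ/h = 25.164 kW
Heat supplied = 25.164 kJ/s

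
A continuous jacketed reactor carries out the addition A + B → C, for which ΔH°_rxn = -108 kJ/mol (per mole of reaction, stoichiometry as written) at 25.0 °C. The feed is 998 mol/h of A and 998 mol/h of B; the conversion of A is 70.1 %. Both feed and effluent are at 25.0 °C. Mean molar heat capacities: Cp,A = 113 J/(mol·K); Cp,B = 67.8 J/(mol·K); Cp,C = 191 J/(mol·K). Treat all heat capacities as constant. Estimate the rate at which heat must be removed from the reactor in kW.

Q_out = 21.0 kW

Extent of reaction ξ = 0.701 × 998 = 699.6 mol/h
Reaction term: ξ·ΔH°_rxn = 699.6 × -108 = -75557 kJ/h
Q = ΔH = -75557 kJ/h = -20.988 kW
Heat removed = 20.988 kW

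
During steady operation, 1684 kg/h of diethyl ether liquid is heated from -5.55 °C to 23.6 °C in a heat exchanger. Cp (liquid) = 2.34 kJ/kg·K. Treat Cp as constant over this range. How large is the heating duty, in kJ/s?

Q = ṁ·Cp·ΔT = 1684 × 2.34 × (23.6 − -5.55) = 114870 kJ/h
Converting: 114870 / 3600 s = 31.908 kW

Q = 31.9 kJ/s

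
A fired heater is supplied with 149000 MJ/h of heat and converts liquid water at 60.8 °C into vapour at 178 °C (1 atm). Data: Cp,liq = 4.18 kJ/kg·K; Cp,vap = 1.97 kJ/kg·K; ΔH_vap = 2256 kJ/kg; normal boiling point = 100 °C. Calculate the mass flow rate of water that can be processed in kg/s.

Δh = 4.18×(100−60.8) + 2256 + 1.97×(178−100) = 2573.5 kJ/kg
Q = 149000 MJ/h = 41389 kJ/s = 41389 kJ/s
ṁ = Q/Δh = 41389 / 2573.5 = 16.083 kg/s

ṁ = 16.1 kg/s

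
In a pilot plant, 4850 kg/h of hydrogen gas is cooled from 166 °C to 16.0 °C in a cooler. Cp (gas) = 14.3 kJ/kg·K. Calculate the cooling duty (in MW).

Q_c = 2.89 MW

Q = ṁ·Cp·ΔT = 4850 × 14.3 × (16.0 − 166) = -1.0403e+07 kJ/h
Converting: 1.0403e+07 / 3600 s = 2889.8 kW
Cooling duty = 2.8898 MW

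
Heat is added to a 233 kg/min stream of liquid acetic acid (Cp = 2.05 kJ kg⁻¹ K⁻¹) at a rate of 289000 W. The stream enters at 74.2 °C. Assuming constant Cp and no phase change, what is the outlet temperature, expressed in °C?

T_out = 111 °C

Q = 289000 W = 17340 kJ/min
ΔT = Q/(ṁ·Cp) = 17340/(233×2.05) = 36.303 K
T_out = 74.2 + 36.303 = 110.5 °C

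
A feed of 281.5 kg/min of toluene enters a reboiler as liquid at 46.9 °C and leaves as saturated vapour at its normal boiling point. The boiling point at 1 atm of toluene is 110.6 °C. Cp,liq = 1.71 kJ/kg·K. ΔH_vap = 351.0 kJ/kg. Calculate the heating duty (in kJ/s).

liquid 46.9→110.6 °C: 108.93 kJ/kg
vaporisation at 110.6 °C: 351 kJ/kg
Δh = 108.93 + 351 = 459.93 kJ/kg
Q = ṁ·Δh = 281.5 kg/min × 459.93 kJ/kg = 129470 kJ/min
|Q| = 2157.8 kW

Q = 2160 kJ/s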